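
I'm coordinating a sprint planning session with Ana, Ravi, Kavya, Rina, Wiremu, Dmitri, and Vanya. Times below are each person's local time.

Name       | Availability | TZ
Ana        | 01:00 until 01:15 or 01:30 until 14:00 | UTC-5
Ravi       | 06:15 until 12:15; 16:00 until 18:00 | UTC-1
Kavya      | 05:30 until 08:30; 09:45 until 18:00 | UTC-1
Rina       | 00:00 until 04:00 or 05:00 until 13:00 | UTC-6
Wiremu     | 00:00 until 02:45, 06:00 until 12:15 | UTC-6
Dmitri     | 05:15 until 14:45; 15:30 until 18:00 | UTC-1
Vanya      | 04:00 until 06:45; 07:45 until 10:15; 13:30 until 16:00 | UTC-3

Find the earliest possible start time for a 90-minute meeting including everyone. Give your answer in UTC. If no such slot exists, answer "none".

07:15

Ana in UTC: 06:00-06:15, 06:30-19:00 (add 5h to convert from UTC-5).
Ravi in UTC: 07:15-13:15, 17:00-19:00 (add 1h to convert from UTC-1).
Kavya in UTC: 06:30-09:30, 10:45-19:00 (add 1h to convert from UTC-1).
Rina in UTC: 06:00-10:00, 11:00-19:00 (add 6h to convert from UTC-6).
Wiremu in UTC: 06:00-08:45, 12:00-18:15 (add 6h to convert from UTC-6).
Dmitri in UTC: 06:15-15:45, 16:30-19:00 (add 1h to convert from UTC-1).
Vanya in UTC: 07:00-09:45, 10:45-13:15, 16:30-19:00 (add 3h to convert from UTC-3).
Ana ∩ Ravi: 07:15-13:15, 17:00-19:00.
Ana ∩ Ravi ∩ Kavya: 07:15-09:30, 10:45-13:15, 17:00-19:00.
Ana ∩ Ravi ∩ Kavya ∩ Rina: 07:15-09:30, 11:00-13:15, 17:00-19:00.
Ana ∩ Ravi ∩ Kavya ∩ Rina ∩ Wiremu: 07:15-08:45, 12:00-13:15, 17:00-18:15.
Ana ∩ Ravi ∩ Kavya ∩ Rina ∩ Wiremu ∩ Dmitri: 07:15-08:45, 12:00-13:15, 17:00-18:15.
Ana ∩ Ravi ∩ Kavya ∩ Rina ∩ Wiremu ∩ Dmitri ∩ Vanya: 07:15-08:45, 12:00-13:15, 17:00-18:15.
Those are the intersection windows.
The first common window of at least 90 minutes is 07:15-08:45, so the earliest start is 07:15.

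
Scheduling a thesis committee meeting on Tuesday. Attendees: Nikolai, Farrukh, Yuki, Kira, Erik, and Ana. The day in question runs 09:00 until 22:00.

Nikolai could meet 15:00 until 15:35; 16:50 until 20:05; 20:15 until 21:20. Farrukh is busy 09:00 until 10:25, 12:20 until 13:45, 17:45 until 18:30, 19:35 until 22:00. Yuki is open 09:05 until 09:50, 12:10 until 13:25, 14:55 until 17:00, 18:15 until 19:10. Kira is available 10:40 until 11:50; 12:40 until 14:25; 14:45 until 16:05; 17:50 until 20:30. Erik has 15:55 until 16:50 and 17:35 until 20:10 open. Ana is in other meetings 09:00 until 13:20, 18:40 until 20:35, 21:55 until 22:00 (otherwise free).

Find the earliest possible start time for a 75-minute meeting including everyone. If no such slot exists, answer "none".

Nikolai free: 15:00-15:35, 16:50-20:05, 20:15-21:20.
Farrukh free: 10:25-12:20, 13:45-17:45, 18:30-19:35 (invert busy blocks within the working day).
Yuki free: 09:05-09:50, 12:10-13:25, 14:55-17:00, 18:15-19:10.
Kira free: 10:40-11:50, 12:40-14:25, 14:45-16:05, 17:50-20:30.
Erik free: 15:55-16:50, 17:35-20:10.
Ana free: 13:20-18:40, 20:35-21:55 (invert busy blocks within the working day).
Nikolai ∩ Farrukh: 15:00-15:35, 16:50-17:45, 18:30-19:35.
Nikolai ∩ Farrukh ∩ Yuki: 15:00-15:35, 16:50-17:00, 18:30-19:10.
Nikolai ∩ Farrukh ∩ Yuki ∩ Kira: 15:00-15:35, 18:30-19:10.
Nikolai ∩ Farrukh ∩ Yuki ∩ Kira ∩ Erik: 18:30-19:10.
Nikolai ∩ Farrukh ∩ Yuki ∩ Kira ∩ Erik ∩ Ana: 18:30-18:40.
No common window is at least 75 minutes long.

none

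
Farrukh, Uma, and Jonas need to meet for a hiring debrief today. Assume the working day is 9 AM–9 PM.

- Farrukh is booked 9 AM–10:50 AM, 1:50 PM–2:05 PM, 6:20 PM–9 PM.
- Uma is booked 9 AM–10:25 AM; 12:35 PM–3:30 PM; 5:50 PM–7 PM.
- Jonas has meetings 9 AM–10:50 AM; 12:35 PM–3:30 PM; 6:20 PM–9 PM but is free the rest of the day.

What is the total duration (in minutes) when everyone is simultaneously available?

Farrukh free: 10:50-13:50, 14:05-18:20 (invert busy blocks within the working day).
Uma free: 10:25-12:35, 15:30-17:50, 19:00-21:00 (invert busy blocks within the working day).
Jonas free: 10:50-12:35, 15:30-18:20 (invert busy blocks within the working day).
Farrukh ∩ Uma: 10:50-12:35, 15:30-17:50.
Farrukh ∩ Uma ∩ Jonas: 10:50-12:35, 15:30-17:50.
Summing the common windows: 105 + 140 = 245 minutes.

245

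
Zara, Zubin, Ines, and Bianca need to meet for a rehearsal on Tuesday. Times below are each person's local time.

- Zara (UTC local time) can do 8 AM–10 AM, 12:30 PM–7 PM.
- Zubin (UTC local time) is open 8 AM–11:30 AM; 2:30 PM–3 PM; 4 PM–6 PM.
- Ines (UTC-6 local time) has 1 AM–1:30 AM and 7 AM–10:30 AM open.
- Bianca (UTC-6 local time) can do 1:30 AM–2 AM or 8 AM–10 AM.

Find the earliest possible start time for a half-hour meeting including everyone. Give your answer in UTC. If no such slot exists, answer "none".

Zara in UTC: 08:00-10:00, 12:30-19:00.
Zubin in UTC: 08:00-11:30, 14:30-15:00, 16:00-18:00.
Ines in UTC: 07:00-07:30, 13:00-16:30 (add 6h to convert from UTC-6).
Bianca in UTC: 07:30-08:00, 14:00-16:00 (add 6h to convert from UTC-6).
Zara ∩ Zubin: 08:00-10:00, 14:30-15:00, 16:00-18:00.
Zara ∩ Zubin ∩ Ines: 14:30-15:00, 16:00-16:30.
Zara ∩ Zubin ∩ Ines ∩ Bianca: 14:30-15:00.
Those are the intersection windows.
The first common window of at least 30 minutes is 14:30-15:00, so the earliest start is 14:30.

14:30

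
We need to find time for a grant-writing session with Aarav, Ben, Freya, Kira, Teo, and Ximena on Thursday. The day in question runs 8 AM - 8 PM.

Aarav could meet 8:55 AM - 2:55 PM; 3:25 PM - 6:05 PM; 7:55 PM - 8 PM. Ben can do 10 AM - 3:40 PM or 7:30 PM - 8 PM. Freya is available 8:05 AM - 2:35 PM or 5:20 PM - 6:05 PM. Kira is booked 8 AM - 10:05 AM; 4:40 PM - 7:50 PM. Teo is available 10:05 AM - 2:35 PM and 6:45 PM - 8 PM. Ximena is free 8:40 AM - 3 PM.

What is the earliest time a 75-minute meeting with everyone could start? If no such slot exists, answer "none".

10:05

Aarav free: 08:55-14:55, 15:25-18:05, 19:55-20:00.
Ben free: 10:00-15:40, 19:30-20:00.
Freya free: 08:05-14:35, 17:20-18:05.
Kira free: 10:05-16:40, 19:50-20:00 (invert busy blocks within the working day).
Teo free: 10:05-14:35, 18:45-20:00.
Ximena free: 08:40-15:00.
Aarav ∩ Ben: 10:00-14:55, 15:25-15:40, 19:55-20:00.
Aarav ∩ Ben ∩ Freya: 10:00-14:35.
Aarav ∩ Ben ∩ Freya ∩ Kira: 10:05-14:35.
Aarav ∩ Ben ∩ Freya ∩ Kira ∩ Teo: 10:05-14:35.
Aarav ∩ Ben ∩ Freya ∩ Kira ∩ Teo ∩ Ximena: 10:05-14:35.
Those are the intersection windows.
The first common window of at least 75 minutes is 10:05-14:35, so the earliest start is 10:05.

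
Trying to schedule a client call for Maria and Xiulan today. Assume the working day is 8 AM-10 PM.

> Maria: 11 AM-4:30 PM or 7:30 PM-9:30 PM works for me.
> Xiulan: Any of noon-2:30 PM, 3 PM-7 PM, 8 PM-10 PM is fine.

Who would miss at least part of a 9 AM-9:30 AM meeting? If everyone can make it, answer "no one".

Maria: not fully free for 09:00-09:30. Xiulan: not fully free for 09:00-09:30.

Maria, Xiulan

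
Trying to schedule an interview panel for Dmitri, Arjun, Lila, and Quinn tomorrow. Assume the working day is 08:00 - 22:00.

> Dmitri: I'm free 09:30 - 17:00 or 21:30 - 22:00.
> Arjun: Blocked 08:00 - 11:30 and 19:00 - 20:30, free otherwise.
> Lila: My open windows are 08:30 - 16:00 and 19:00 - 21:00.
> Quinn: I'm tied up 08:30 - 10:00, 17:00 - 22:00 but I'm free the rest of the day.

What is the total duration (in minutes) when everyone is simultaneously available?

Dmitri free: 09:30-17:00, 21:30-22:00.
Arjun free: 11:30-19:00, 20:30-22:00 (invert busy blocks within the working day).
Lila free: 08:30-16:00, 19:00-21:00.
Quinn free: 08:00-08:30, 10:00-17:00 (invert busy blocks within the working day).
Dmitri ∩ Arjun: 11:30-17:00, 21:30-22:00.
Dmitri ∩ Arjun ∩ Lila: 11:30-16:00.
Dmitri ∩ Arjun ∩ Lila ∩ Quinn: 11:30-16:00.
That's a single block of 270 minutes.

270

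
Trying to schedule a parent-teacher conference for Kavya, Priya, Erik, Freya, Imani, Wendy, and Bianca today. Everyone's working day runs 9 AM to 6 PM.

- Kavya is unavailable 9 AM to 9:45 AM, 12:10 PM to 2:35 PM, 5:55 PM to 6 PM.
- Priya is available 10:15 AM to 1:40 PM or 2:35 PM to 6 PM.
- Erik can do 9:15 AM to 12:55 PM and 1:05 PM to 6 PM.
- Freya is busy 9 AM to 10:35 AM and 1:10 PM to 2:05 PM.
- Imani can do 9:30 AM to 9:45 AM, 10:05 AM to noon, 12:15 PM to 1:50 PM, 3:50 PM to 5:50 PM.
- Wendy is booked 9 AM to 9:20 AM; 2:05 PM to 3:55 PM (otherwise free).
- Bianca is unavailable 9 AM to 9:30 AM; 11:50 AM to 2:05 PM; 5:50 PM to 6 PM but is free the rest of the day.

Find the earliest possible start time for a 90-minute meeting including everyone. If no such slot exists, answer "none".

Kavya free: 09:45-12:10, 14:35-17:55 (invert busy blocks within the working day).
Priya free: 10:15-13:40, 14:35-18:00.
Erik free: 09:15-12:55, 13:05-18:00.
Freya free: 10:35-13:10, 14:05-18:00 (invert busy blocks within the working day).
Imani free: 09:30-09:45, 10:05-12:00, 12:15-13:50, 15:50-17:50.
Wendy free: 09:20-14:05, 15:55-18:00 (invert busy blocks within the working day).
Bianca free: 09:30-11:50, 14:05-17:50 (invert busy blocks within the working day).
Kavya ∩ Priya: 10:15-12:10, 14:35-17:55.
Kavya ∩ Priya ∩ Erik: 10:15-12:10, 14:35-17:55.
Kavya ∩ Priya ∩ Erik ∩ Freya: 10:35-12:10, 14:35-17:55.
Kavya ∩ Priya ∩ Erik ∩ Freya ∩ Imani: 10:35-12:00, 15:50-17:50.
Kavya ∩ Priya ∩ Erik ∩ Freya ∩ Imani ∩ Wendy: 10:35-12:00, 15:55-17:50.
Kavya ∩ Priya ∩ Erik ∩ Freya ∩ Imani ∩ Wendy ∩ Bianca: 10:35-11:50, 15:55-17:50.
So the common availability across everyone is 10:35-11:50, 15:55-17:50.
The first common window of at least 90 minutes is 15:55-17:50, so the earliest start is 15:55.

15:55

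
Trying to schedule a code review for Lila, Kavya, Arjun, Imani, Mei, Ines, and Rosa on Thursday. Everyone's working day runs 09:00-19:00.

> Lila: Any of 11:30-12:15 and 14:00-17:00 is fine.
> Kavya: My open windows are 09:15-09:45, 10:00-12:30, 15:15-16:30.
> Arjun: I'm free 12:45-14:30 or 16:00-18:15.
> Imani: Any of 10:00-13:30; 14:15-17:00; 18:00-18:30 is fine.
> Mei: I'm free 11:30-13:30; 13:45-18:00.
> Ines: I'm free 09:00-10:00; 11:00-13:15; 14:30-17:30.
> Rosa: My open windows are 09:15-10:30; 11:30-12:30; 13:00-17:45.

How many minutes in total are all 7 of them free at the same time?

Lila ∩ Kavya: 11:30-12:15, 15:15-16:30.
Lila ∩ Kavya ∩ Arjun: 16:00-16:30.
Lila ∩ Kavya ∩ Arjun ∩ Imani: 16:00-16:30.
Lila ∩ Kavya ∩ Arjun ∩ Imani ∩ Mei: 16:00-16:30.
Lila ∩ Kavya ∩ Arjun ∩ Imani ∩ Mei ∩ Ines: 16:00-16:30.
Lila ∩ Kavya ∩ Arjun ∩ Imani ∩ Mei ∩ Ines ∩ Rosa: 16:00-16:30.
That's a single block of 30 minutes.

30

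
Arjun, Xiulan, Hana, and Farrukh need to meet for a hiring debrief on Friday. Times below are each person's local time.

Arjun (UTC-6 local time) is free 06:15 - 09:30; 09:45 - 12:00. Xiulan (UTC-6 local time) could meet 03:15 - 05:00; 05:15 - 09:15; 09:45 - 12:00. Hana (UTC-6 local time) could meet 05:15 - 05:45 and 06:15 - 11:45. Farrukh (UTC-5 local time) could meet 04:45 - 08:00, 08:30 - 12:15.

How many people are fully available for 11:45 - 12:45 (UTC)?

2

Arjun in UTC: 12:15-15:30, 15:45-18:00 (add 6h to convert from UTC-6).
Xiulan in UTC: 09:15-11:00, 11:15-15:15, 15:45-18:00 (add 6h to convert from UTC-6).
Hana in UTC: 11:15-11:45, 12:15-17:45 (add 6h to convert from UTC-6).
Farrukh in UTC: 09:45-13:00, 13:30-17:15 (add 5h to convert from UTC-5).
Xiulan and Farrukh can make the full 11:45-12:45 slot — that's 2.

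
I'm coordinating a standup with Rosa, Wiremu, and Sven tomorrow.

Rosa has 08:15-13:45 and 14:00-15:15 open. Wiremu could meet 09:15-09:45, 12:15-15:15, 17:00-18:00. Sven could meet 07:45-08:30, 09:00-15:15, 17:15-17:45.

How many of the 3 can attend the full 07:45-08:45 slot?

0

nobody can make the full 07:45-08:45 slot — that's 0.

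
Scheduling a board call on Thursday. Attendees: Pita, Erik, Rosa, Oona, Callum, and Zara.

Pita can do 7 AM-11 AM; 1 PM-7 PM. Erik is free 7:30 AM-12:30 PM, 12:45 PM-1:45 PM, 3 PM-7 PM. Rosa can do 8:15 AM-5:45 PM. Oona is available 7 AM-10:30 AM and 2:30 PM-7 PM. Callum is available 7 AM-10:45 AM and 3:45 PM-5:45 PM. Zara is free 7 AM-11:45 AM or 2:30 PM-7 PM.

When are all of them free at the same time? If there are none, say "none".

Pita ∩ Erik: 07:30-11:00, 13:00-13:45, 15:00-19:00.
Pita ∩ Erik ∩ Rosa: 08:15-11:00, 13:00-13:45, 15:00-17:45.
Pita ∩ Erik ∩ Rosa ∩ Oona: 08:15-10:30, 15:00-17:45.
Pita ∩ Erik ∩ Rosa ∩ Oona ∩ Callum: 08:15-10:30, 15:45-17:45.
Pita ∩ Erik ∩ Rosa ∩ Oona ∩ Callum ∩ Zara: 08:15-10:30, 15:45-17:45.
So the common availability across everyone is 08:15-10:30, 15:45-17:45.

08:15-10:30, 15:45-17:45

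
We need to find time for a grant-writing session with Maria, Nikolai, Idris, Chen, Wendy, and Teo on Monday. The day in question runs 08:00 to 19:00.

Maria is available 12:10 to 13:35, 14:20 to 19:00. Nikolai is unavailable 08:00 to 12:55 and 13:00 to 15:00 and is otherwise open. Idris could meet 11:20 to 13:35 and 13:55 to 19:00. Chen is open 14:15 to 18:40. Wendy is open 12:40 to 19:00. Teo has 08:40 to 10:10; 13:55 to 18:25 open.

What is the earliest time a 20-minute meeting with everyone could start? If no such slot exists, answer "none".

15:00

Maria free: 12:10-13:35, 14:20-19:00.
Nikolai free: 12:55-13:00, 15:00-19:00 (invert busy blocks within the working day).
Idris free: 11:20-13:35, 13:55-19:00.
Chen free: 14:15-18:40.
Wendy free: 12:40-19:00.
Teo free: 08:40-10:10, 13:55-18:25.
Maria ∩ Nikolai: 12:55-13:00, 15:00-19:00.
Maria ∩ Nikolai ∩ Idris: 12:55-13:00, 15:00-19:00.
Maria ∩ Nikolai ∩ Idris ∩ Chen: 15:00-18:40.
Maria ∩ Nikolai ∩ Idris ∩ Chen ∩ Wendy: 15:00-18:40.
Maria ∩ Nikolai ∩ Idris ∩ Chen ∩ Wendy ∩ Teo: 15:00-18:25.
The first common window of at least 20 minutes is 15:00-18:25, so the earliest start is 15:00.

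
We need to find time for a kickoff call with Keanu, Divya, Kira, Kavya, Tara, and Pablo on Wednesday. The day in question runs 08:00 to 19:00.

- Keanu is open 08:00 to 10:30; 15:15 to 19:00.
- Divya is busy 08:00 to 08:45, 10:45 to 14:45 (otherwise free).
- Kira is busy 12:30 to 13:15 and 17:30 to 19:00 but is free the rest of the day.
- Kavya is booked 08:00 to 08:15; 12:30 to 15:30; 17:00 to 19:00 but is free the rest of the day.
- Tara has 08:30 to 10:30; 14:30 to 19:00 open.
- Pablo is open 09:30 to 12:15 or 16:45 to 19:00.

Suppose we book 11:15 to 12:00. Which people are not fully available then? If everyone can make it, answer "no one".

Divya, Keanu, Tara

Keanu free: 08:00-10:30, 15:15-19:00.
Divya free: 08:45-10:45, 14:45-19:00 (invert busy blocks within the working day).
Kira free: 08:00-12:30, 13:15-17:30 (invert busy blocks within the working day).
Kavya free: 08:15-12:30, 15:30-17:00 (invert busy blocks within the working day).
Tara free: 08:30-10:30, 14:30-19:00.
Pablo free: 09:30-12:15, 16:45-19:00.
Keanu: not fully free for 11:15-12:00. Divya: not fully free for 11:15-12:00. Kira: free for 11:15-12:00. Kavya: free for 11:15-12:00. Tara: not fully free for 11:15-12:00. Pablo: free for 11:15-12:00.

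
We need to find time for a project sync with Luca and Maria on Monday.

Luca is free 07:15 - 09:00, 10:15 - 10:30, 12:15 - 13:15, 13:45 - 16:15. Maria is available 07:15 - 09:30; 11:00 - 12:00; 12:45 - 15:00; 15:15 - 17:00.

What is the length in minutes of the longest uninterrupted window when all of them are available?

105

Luca ∩ Maria: 07:15-09:00, 12:45-13:15, 13:45-15:00, 15:15-16:15.
The longest is 07:15-09:00 at 105 minutes.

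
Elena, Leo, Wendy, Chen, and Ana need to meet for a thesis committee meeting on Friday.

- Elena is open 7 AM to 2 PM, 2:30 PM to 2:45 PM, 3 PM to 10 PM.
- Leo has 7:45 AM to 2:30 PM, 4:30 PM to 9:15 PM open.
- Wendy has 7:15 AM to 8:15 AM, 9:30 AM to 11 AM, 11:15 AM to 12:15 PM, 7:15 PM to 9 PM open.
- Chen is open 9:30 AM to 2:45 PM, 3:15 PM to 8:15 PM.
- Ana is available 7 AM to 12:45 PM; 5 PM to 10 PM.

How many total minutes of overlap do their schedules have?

Elena ∩ Leo: 07:45-14:00, 16:30-21:15.
Elena ∩ Leo ∩ Wendy: 07:45-08:15, 09:30-11:00, 11:15-12:15, 19:15-21:00.
Elena ∩ Leo ∩ Wendy ∩ Chen: 09:30-11:00, 11:15-12:15, 19:15-20:15.
Elena ∩ Leo ∩ Wendy ∩ Chen ∩ Ana: 09:30-11:00, 11:15-12:15, 19:15-20:15.
So the common availability across everyone is 09:30-11:00, 11:15-12:15, 19:15-20:15.
Summing the common windows: 90 + 60 + 60 = 210 minutes.

210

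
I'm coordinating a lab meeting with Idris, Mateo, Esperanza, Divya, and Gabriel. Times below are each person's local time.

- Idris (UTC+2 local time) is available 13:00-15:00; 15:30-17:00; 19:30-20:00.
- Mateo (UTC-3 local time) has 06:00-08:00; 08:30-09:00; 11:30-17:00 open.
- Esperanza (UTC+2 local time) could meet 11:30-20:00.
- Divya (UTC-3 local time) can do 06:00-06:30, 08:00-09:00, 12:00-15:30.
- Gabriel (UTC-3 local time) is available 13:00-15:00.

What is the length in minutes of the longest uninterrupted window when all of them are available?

30

Idris in UTC: 11:00-13:00, 13:30-15:00, 17:30-18:00 (subtract 2h to convert from UTC+2).
Mateo in UTC: 09:00-11:00, 11:30-12:00, 14:30-20:00 (add 3h to convert from UTC-3).
Esperanza in UTC: 09:30-18:00 (subtract 2h to convert from UTC+2).
Divya in UTC: 09:00-09:30, 11:00-12:00, 15:00-18:30 (add 3h to convert from UTC-3).
Gabriel in UTC: 16:00-18:00 (add 3h to convert from UTC-3).
Idris ∩ Mateo: 11:30-12:00, 14:30-15:00, 17:30-18:00.
Idris ∩ Mateo ∩ Esperanza: 11:30-12:00, 14:30-15:00, 17:30-18:00.
Idris ∩ Mateo ∩ Esperanza ∩ Divya: 11:30-12:00, 17:30-18:00.
Idris ∩ Mateo ∩ Esperanza ∩ Divya ∩ Gabriel: 17:30-18:00.
So the common availability across everyone is 17:30-18:00.
The longest is 17:30-18:00 at 30 minutes.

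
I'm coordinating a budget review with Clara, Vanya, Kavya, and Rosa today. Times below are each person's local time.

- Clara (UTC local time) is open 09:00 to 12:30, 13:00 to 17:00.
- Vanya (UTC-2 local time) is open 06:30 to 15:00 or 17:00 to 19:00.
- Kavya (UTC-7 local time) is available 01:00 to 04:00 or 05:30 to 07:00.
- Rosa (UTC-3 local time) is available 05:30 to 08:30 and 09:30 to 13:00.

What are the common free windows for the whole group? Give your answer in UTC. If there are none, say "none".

09:00-11:00, 13:00-14:00

Clara in UTC: 09:00-12:30, 13:00-17:00.
Vanya in UTC: 08:30-17:00, 19:00-21:00 (add 2h to convert from UTC-2).
Kavya in UTC: 08:00-11:00, 12:30-14:00 (add 7h to convert from UTC-7).
Rosa in UTC: 08:30-11:30, 12:30-16:00 (add 3h to convert from UTC-3).
Clara ∩ Vanya: 09:00-12:30, 13:00-17:00.
Clara ∩ Vanya ∩ Kavya: 09:00-11:00, 13:00-14:00.
Clara ∩ Vanya ∩ Kavya ∩ Rosa: 09:00-11:00, 13:00-14:00.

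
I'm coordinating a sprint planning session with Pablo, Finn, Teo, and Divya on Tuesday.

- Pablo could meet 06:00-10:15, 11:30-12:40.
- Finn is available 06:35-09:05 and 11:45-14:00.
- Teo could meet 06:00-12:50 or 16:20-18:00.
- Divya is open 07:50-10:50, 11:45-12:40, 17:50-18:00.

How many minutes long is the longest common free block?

75

Pablo ∩ Finn: 06:35-09:05, 11:45-12:40.
Pablo ∩ Finn ∩ Teo: 06:35-09:05, 11:45-12:40.
Pablo ∩ Finn ∩ Teo ∩ Divya: 07:50-09:05, 11:45-12:40.
The longest is 07:50-09:05 at 75 minutes.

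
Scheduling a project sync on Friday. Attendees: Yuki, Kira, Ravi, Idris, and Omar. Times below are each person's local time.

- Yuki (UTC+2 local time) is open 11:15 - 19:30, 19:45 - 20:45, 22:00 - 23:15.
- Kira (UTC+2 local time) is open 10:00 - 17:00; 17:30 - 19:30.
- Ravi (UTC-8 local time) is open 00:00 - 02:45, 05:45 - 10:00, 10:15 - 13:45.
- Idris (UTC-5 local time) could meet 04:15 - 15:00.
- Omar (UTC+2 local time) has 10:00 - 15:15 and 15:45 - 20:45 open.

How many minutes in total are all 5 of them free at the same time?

285

Yuki in UTC: 09:15-17:30, 17:45-18:45, 20:00-21:15 (subtract 2h to convert from UTC+2).
Kira in UTC: 08:00-15:00, 15:30-17:30 (subtract 2h to convert from UTC+2).
Ravi in UTC: 08:00-10:45, 13:45-18:00, 18:15-21:45 (add 8h to convert from UTC-8).
Idris in UTC: 09:15-20:00 (add 5h to convert from UTC-5).
Omar in UTC: 08:00-13:15, 13:45-18:45 (subtract 2h to convert from UTC+2).
Yuki ∩ Kira: 09:15-15:00, 15:30-17:30.
Yuki ∩ Kira ∩ Ravi: 09:15-10:45, 13:45-15:00, 15:30-17:30.
Yuki ∩ Kira ∩ Ravi ∩ Idris: 09:15-10:45, 13:45-15:00, 15:30-17:30.
Yuki ∩ Kira ∩ Ravi ∩ Idris ∩ Omar: 09:15-10:45, 13:45-15:00, 15:30-17:30.
So the common availability across everyone is 09:15-10:45, 13:45-15:00, 15:30-17:30.
Summing the common windows: 90 + 75 + 120 = 285 minutes.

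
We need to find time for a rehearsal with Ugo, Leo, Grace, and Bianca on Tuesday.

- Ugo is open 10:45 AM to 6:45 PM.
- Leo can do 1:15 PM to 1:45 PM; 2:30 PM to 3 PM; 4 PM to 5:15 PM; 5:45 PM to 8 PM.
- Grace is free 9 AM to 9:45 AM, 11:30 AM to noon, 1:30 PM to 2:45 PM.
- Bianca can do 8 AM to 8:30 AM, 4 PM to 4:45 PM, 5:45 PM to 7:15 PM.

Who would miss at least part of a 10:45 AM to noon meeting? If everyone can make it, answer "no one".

Bianca, Grace, Leo

Ugo: free for 10:45-12:00. Leo: not fully free for 10:45-12:00. Grace: not fully free for 10:45-12:00. Bianca: not fully free for 10:45-12:00.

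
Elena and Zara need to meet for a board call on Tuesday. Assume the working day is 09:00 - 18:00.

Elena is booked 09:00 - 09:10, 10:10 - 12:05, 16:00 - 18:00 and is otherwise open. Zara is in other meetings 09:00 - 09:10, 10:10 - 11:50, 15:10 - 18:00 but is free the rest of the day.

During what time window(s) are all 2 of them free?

Elena free: 09:10-10:10, 12:05-16:00 (invert busy blocks within the working day).
Zara free: 09:10-10:10, 11:50-15:10 (invert busy blocks within the working day).
Elena ∩ Zara: 09:10-10:10, 12:05-15:10.

09:10-10:10, 12:05-15:10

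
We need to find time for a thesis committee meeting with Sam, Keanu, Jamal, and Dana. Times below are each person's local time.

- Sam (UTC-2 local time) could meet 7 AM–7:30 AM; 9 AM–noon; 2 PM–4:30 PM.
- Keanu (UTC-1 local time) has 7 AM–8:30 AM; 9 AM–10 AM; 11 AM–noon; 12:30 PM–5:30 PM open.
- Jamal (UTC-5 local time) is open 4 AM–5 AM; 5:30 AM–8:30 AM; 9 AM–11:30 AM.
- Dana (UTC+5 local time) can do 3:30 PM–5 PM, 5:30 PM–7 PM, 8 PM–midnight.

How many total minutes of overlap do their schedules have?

Sam in UTC: 09:00-09:30, 11:00-14:00, 16:00-18:30 (add 2h to convert from UTC-2).
Keanu in UTC: 08:00-09:30, 10:00-11:00, 12:00-13:00, 13:30-18:30 (add 1h to convert from UTC-1).
Jamal in UTC: 09:00-10:00, 10:30-13:30, 14:00-16:30 (add 5h to convert from UTC-5).
Dana in UTC: 10:30-12:00, 12:30-14:00, 15:00-19:00 (subtract 5h to convert from UTC+5).
Sam ∩ Keanu: 09:00-09:30, 12:00-13:00, 13:30-14:00, 16:00-18:30.
Sam ∩ Keanu ∩ Jamal: 09:00-09:30, 12:00-13:00, 16:00-16:30.
Sam ∩ Keanu ∩ Jamal ∩ Dana: 12:30-13:00, 16:00-16:30.
Summing the common windows: 30 + 30 = 60 minutes.

60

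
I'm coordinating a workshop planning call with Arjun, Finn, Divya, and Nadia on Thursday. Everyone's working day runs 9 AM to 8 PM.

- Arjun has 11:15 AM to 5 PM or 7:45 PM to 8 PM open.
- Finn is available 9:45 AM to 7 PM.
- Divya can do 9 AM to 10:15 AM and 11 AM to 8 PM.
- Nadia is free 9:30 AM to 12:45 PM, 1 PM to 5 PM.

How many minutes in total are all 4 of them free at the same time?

330

Arjun ∩ Finn: 11:15-17:00.
Arjun ∩ Finn ∩ Divya: 11:15-17:00.
Arjun ∩ Finn ∩ Divya ∩ Nadia: 11:15-12:45, 13:00-17:00.
So the common availability across everyone is 11:15-12:45, 13:00-17:00.
Summing the common windows: 90 + 240 = 330 minutes.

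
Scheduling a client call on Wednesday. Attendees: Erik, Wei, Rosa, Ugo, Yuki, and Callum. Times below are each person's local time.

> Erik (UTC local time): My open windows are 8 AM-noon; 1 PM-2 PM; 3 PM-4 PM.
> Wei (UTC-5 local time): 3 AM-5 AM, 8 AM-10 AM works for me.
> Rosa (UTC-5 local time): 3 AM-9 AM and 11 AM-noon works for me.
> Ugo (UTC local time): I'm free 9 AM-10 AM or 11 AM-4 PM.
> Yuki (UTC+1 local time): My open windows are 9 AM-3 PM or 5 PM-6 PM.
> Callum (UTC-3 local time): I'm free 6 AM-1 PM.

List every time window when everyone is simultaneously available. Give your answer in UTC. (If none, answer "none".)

09:00-10:00, 13:00-14:00

Erik in UTC: 08:00-12:00, 13:00-14:00, 15:00-16:00.
Wei in UTC: 08:00-10:00, 13:00-15:00 (add 5h to convert from UTC-5).
Rosa in UTC: 08:00-14:00, 16:00-17:00 (add 5h to convert from UTC-5).
Ugo in UTC: 09:00-10:00, 11:00-16:00.
Yuki in UTC: 08:00-14:00, 16:00-17:00 (subtract 1h to convert from UTC+1).
Callum in UTC: 09:00-16:00 (add 3h to convert from UTC-3).
Erik ∩ Wei: 08:00-10:00, 13:00-14:00.
Erik ∩ Wei ∩ Rosa: 08:00-10:00, 13:00-14:00.
Erik ∩ Wei ∩ Rosa ∩ Ugo: 09:00-10:00, 13:00-14:00.
Erik ∩ Wei ∩ Rosa ∩ Ugo ∩ Yuki: 09:00-10:00, 13:00-14:00.
Erik ∩ Wei ∩ Rosa ∩ Ugo ∩ Yuki ∩ Callum: 09:00-10:00, 13:00-14:00.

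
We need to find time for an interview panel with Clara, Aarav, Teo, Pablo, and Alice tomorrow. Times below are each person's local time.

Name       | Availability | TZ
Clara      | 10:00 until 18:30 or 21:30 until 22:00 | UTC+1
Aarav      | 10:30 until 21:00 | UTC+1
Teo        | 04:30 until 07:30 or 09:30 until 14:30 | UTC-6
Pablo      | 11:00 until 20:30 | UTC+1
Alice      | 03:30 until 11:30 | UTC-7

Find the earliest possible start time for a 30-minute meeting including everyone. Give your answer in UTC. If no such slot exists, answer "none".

Clara in UTC: 09:00-17:30, 20:30-21:00 (subtract 1h to convert from UTC+1).
Aarav in UTC: 09:30-20:00 (subtract 1h to convert from UTC+1).
Teo in UTC: 10:30-13:30, 15:30-20:30 (add 6h to convert from UTC-6).
Pablo in UTC: 10:00-19:30 (subtract 1h to convert from UTC+1).
Alice in UTC: 10:30-18:30 (add 7h to convert from UTC-7).
Clara ∩ Aarav: 09:30-17:30.
Clara ∩ Aarav ∩ Teo: 10:30-13:30, 15:30-17:30.
Clara ∩ Aarav ∩ Teo ∩ Pablo: 10:30-13:30, 15:30-17:30.
Clara ∩ Aarav ∩ Teo ∩ Pablo ∩ Alice: 10:30-13:30, 15:30-17:30.
The first common window of at least 30 minutes is 10:30-13:30, so the earliest start is 10:30.

10:30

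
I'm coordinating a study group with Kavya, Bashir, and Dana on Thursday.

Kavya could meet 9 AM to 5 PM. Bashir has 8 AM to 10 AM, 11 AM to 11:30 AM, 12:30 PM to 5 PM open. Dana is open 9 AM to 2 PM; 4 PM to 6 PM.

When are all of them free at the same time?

09:00-10:00, 11:00-11:30, 12:30-14:00, 16:00-17:00

Kavya ∩ Bashir: 09:00-10:00, 11:00-11:30, 12:30-17:00.
Kavya ∩ Bashir ∩ Dana: 09:00-10:00, 11:00-11:30, 12:30-14:00, 16:00-17:00.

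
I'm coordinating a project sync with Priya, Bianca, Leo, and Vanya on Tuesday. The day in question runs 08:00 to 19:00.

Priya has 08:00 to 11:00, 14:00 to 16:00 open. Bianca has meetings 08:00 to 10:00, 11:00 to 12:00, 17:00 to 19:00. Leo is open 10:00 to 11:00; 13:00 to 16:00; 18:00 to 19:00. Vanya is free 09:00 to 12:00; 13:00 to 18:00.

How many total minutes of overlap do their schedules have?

180

Priya free: 08:00-11:00, 14:00-16:00.
Bianca free: 10:00-11:00, 12:00-17:00 (invert busy blocks within the working day).
Leo free: 10:00-11:00, 13:00-16:00, 18:00-19:00.
Vanya free: 09:00-12:00, 13:00-18:00.
Priya ∩ Bianca: 10:00-11:00, 14:00-16:00.
Priya ∩ Bianca ∩ Leo: 10:00-11:00, 14:00-16:00.
Priya ∩ Bianca ∩ Leo ∩ Vanya: 10:00-11:00, 14:00-16:00.
Those are the intersection windows.
Summing the common windows: 60 + 120 = 180 minutes.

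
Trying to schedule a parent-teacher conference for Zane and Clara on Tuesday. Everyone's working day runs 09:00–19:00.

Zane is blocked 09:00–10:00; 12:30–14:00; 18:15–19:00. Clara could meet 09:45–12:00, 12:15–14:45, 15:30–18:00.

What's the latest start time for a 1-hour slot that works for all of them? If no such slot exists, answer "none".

17:00

Zane free: 10:00-12:30, 14:00-18:15 (invert busy blocks within the working day).
Clara free: 09:45-12:00, 12:15-14:45, 15:30-18:00.
Zane ∩ Clara: 10:00-12:00, 12:15-12:30, 14:00-14:45, 15:30-18:00.
The last common window of at least 60 minutes is 15:30-18:00; a 60-minute meeting can start as late as 17:00 and still end by 18:00.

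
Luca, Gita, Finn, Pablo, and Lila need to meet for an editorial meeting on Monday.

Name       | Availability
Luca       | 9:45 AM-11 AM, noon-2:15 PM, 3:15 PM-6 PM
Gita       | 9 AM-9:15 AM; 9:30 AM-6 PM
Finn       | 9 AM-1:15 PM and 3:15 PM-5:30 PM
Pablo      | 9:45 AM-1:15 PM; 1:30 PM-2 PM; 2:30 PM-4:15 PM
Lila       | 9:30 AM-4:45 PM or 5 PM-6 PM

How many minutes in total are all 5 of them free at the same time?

Luca ∩ Gita: 09:45-11:00, 12:00-14:15, 15:15-18:00.
Luca ∩ Gita ∩ Finn: 09:45-11:00, 12:00-13:15, 15:15-17:30.
Luca ∩ Gita ∩ Finn ∩ Pablo: 09:45-11:00, 12:00-13:15, 15:15-16:15.
Luca ∩ Gita ∩ Finn ∩ Pablo ∩ Lila: 09:45-11:00, 12:00-13:15, 15:15-16:15.
So the common availability across everyone is 09:45-11:00, 12:00-13:15, 15:15-16:15.
Summing the common windows: 75 + 75 + 60 = 210 minutes.

210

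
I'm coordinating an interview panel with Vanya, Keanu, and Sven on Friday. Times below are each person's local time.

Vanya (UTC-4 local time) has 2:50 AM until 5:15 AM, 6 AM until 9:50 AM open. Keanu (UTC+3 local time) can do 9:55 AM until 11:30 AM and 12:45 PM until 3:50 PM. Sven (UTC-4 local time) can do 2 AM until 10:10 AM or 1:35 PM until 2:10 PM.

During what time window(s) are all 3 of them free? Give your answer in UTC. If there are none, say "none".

Vanya in UTC: 06:50-09:15, 10:00-13:50 (add 4h to convert from UTC-4).
Keanu in UTC: 06:55-08:30, 09:45-12:50 (subtract 3h to convert from UTC+3).
Sven in UTC: 06:00-14:10, 17:35-18:10 (add 4h to convert from UTC-4).
Vanya ∩ Keanu: 06:55-08:30, 10:00-12:50.
Vanya ∩ Keanu ∩ Sven: 06:55-08:30, 10:00-12:50.
Those are the intersection windows.

06:55-08:30, 10:00-12:50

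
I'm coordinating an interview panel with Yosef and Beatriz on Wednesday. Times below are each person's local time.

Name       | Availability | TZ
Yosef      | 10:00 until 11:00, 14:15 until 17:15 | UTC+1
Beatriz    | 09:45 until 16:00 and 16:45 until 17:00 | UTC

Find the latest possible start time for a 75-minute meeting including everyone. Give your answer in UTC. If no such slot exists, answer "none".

14:45

Yosef in UTC: 09:00-10:00, 13:15-16:15 (subtract 1h to convert from UTC+1).
Beatriz in UTC: 09:45-16:00, 16:45-17:00.
Yosef ∩ Beatriz: 09:45-10:00, 13:15-16:00.
Those are the intersection windows.
The last common window of at least 75 minutes is 13:15-16:00; a 75-minute meeting can start as late as 14:45 and still end by 16:00.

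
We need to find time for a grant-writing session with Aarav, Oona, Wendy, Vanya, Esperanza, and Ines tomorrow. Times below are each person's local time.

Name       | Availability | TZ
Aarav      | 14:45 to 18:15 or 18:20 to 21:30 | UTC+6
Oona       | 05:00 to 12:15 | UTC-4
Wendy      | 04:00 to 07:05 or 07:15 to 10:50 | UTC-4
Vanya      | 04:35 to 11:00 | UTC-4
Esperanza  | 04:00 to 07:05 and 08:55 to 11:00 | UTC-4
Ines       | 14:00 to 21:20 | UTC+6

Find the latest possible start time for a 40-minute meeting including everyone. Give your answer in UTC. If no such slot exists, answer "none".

14:10

Aarav in UTC: 08:45-12:15, 12:20-15:30 (subtract 6h to convert from UTC+6).
Oona in UTC: 09:00-16:15 (add 4h to convert from UTC-4).
Wendy in UTC: 08:00-11:05, 11:15-14:50 (add 4h to convert from UTC-4).
Vanya in UTC: 08:35-15:00 (add 4h to convert from UTC-4).
Esperanza in UTC: 08:00-11:05, 12:55-15:00 (add 4h to convert from UTC-4).
Ines in UTC: 08:00-15:20 (subtract 6h to convert from UTC+6).
Aarav ∩ Oona: 09:00-12:15, 12:20-15:30.
Aarav ∩ Oona ∩ Wendy: 09:00-11:05, 11:15-12:15, 12:20-14:50.
Aarav ∩ Oona ∩ Wendy ∩ Vanya: 09:00-11:05, 11:15-12:15, 12:20-14:50.
Aarav ∩ Oona ∩ Wendy ∩ Vanya ∩ Esperanza: 09:00-11:05, 12:55-14:50.
Aarav ∩ Oona ∩ Wendy ∩ Vanya ∩ Esperanza ∩ Ines: 09:00-11:05, 12:55-14:50.
So the common availability across everyone is 09:00-11:05, 12:55-14:50.
The last common window of at least 40 minutes is 12:55-14:50; a 40-minute meeting can start as late as 14:10 and still end by 14:50.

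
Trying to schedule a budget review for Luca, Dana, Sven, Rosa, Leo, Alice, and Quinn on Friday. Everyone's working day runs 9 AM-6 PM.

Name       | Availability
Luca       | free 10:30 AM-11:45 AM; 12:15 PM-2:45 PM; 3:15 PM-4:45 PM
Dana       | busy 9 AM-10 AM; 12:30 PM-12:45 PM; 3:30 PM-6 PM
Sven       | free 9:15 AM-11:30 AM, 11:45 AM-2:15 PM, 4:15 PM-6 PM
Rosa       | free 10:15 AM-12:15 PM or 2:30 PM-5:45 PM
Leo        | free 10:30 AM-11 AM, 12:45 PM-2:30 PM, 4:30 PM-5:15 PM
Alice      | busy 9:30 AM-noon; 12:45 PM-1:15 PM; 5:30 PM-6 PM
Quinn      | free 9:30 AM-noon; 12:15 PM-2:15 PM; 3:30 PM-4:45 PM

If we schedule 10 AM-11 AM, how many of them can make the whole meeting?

3

Luca free: 10:30-11:45, 12:15-14:45, 15:15-16:45.
Dana free: 10:00-12:30, 12:45-15:30 (invert busy blocks within the working day).
Sven free: 09:15-11:30, 11:45-14:15, 16:15-18:00.
Rosa free: 10:15-12:15, 14:30-17:45.
Leo free: 10:30-11:00, 12:45-14:30, 16:30-17:15.
Alice free: 09:00-09:30, 12:00-12:45, 13:15-17:30 (invert busy blocks within the working day).
Quinn free: 09:30-12:00, 12:15-14:15, 15:30-16:45.
Dana, Sven, and Quinn can make the full 10:00-11:00 slot — that's 3.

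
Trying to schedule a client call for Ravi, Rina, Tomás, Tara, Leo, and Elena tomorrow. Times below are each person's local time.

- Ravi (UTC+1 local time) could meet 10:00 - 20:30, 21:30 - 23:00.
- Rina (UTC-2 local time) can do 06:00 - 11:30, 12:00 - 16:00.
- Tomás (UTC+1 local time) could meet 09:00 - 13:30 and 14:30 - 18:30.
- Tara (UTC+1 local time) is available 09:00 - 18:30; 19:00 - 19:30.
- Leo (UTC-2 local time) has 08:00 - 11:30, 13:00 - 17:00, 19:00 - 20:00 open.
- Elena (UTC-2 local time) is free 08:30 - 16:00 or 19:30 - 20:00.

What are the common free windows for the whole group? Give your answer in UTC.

Ravi in UTC: 09:00-19:30, 20:30-22:00 (subtract 1h to convert from UTC+1).
Rina in UTC: 08:00-13:30, 14:00-18:00 (add 2h to convert from UTC-2).
Tomás in UTC: 08:00-12:30, 13:30-17:30 (subtract 1h to convert from UTC+1).
Tara in UTC: 08:00-17:30, 18:00-18:30 (subtract 1h to convert from UTC+1).
Leo in UTC: 10:00-13:30, 15:00-19:00, 21:00-22:00 (add 2h to convert from UTC-2).
Elena in UTC: 10:30-18:00, 21:30-22:00 (add 2h to convert from UTC-2).
Ravi ∩ Rina: 09:00-13:30, 14:00-18:00.
Ravi ∩ Rina ∩ Tomás: 09:00-12:30, 14:00-17:30.
Ravi ∩ Rina ∩ Tomás ∩ Tara: 09:00-12:30, 14:00-17:30.
Ravi ∩ Rina ∩ Tomás ∩ Tara ∩ Leo: 10:00-12:30, 15:00-17:30.
Ravi ∩ Rina ∩ Tomás ∩ Tara ∩ Leo ∩ Elena: 10:30-12:30, 15:00-17:30.
So the common availability across everyone is 10:30-12:30, 15:00-17:30.

10:30-12:30, 15:00-17:30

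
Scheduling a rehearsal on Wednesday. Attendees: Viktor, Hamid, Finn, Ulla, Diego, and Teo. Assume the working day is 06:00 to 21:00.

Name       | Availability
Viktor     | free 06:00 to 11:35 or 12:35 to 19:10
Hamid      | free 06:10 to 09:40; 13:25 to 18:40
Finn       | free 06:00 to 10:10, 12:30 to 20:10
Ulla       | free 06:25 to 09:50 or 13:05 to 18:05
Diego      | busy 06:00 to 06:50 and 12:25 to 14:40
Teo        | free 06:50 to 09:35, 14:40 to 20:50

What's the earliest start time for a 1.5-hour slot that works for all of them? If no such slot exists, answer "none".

Viktor free: 06:00-11:35, 12:35-19:10.
Hamid free: 06:10-09:40, 13:25-18:40.
Finn free: 06:00-10:10, 12:30-20:10.
Ulla free: 06:25-09:50, 13:05-18:05.
Diego free: 06:50-12:25, 14:40-21:00 (invert busy blocks within the working day).
Teo free: 06:50-09:35, 14:40-20:50.
Viktor ∩ Hamid: 06:10-09:40, 13:25-18:40.
Viktor ∩ Hamid ∩ Finn: 06:10-09:40, 13:25-18:40.
Viktor ∩ Hamid ∩ Finn ∩ Ulla: 06:25-09:40, 13:25-18:05.
Viktor ∩ Hamid ∩ Finn ∩ Ulla ∩ Diego: 06:50-09:40, 14:40-18:05.
Viktor ∩ Hamid ∩ Finn ∩ Ulla ∩ Diego ∩ Teo: 06:50-09:35, 14:40-18:05.
So the common availability across everyone is 06:50-09:35, 14:40-18:05.
The first common window of at least 90 minutes is 06:50-09:35, so the earliest start is 06:50.

06:50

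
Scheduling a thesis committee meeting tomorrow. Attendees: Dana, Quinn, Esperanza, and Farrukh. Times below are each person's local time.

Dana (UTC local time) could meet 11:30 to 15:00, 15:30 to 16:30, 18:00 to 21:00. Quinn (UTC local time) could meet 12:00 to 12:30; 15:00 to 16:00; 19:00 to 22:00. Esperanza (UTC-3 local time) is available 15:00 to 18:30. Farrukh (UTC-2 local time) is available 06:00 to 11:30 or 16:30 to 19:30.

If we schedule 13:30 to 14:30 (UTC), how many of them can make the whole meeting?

Dana in UTC: 11:30-15:00, 15:30-16:30, 18:00-21:00.
Quinn in UTC: 12:00-12:30, 15:00-16:00, 19:00-22:00.
Esperanza in UTC: 18:00-21:30 (add 3h to convert from UTC-3).
Farrukh in UTC: 08:00-13:30, 18:30-21:30 (add 2h to convert from UTC-2).
Dana can make the full 13:30-14:30 slot — that's 1.

1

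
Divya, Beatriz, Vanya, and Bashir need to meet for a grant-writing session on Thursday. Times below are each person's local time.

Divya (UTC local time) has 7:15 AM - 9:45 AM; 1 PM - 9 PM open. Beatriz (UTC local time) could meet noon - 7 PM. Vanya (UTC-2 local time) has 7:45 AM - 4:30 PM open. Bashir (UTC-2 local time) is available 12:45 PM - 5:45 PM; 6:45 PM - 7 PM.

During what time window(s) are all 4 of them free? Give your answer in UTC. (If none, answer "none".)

14:45-18:30

Divya in UTC: 07:15-09:45, 13:00-21:00.
Beatriz in UTC: 12:00-19:00.
Vanya in UTC: 09:45-18:30 (add 2h to convert from UTC-2).
Bashir in UTC: 14:45-19:45, 20:45-21:00 (add 2h to convert from UTC-2).
Divya ∩ Beatriz: 13:00-19:00.
Divya ∩ Beatriz ∩ Vanya: 13:00-18:30.
Divya ∩ Beatriz ∩ Vanya ∩ Bashir: 14:45-18:30.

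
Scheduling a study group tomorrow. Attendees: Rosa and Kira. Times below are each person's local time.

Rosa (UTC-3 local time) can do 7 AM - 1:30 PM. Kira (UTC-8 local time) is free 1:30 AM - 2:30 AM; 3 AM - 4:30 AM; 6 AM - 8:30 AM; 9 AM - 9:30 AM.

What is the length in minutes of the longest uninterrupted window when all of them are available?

150

Rosa in UTC: 10:00-16:30 (add 3h to convert from UTC-3).
Kira in UTC: 09:30-10:30, 11:00-12:30, 14:00-16:30, 17:00-17:30 (add 8h to convert from UTC-8).
Rosa ∩ Kira: 10:00-10:30, 11:00-12:30, 14:00-16:30.
So the common availability across everyone is 10:00-10:30, 11:00-12:30, 14:00-16:30.
The longest is 14:00-16:30 at 150 minutes.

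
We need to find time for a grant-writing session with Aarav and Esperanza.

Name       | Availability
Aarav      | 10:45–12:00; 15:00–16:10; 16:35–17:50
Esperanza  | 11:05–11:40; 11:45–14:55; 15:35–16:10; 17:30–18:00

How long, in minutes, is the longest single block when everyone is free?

35

Aarav ∩ Esperanza: 11:05-11:40, 11:45-12:00, 15:35-16:10, 17:30-17:50.
The longest is 11:05-11:40 at 35 minutes.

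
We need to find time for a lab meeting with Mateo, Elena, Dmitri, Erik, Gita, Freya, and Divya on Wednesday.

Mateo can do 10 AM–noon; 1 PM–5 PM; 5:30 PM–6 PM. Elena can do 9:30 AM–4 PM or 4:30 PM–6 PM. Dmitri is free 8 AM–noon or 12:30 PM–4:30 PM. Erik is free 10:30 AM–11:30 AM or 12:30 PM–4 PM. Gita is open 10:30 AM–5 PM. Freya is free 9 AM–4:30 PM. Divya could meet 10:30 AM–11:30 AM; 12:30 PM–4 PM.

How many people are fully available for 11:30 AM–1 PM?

Elena, Gita, and Freya can make the full 11:30-13:00 slot — that's 3.

3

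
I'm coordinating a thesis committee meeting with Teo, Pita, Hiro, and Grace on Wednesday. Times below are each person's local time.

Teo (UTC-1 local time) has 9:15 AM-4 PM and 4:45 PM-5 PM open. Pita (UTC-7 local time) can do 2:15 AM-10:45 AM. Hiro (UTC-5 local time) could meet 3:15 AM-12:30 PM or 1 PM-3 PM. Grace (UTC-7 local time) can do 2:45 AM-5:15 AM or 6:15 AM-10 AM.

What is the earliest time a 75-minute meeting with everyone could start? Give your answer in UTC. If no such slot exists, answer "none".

Teo in UTC: 10:15-17:00, 17:45-18:00 (add 1h to convert from UTC-1).
Pita in UTC: 09:15-17:45 (add 7h to convert from UTC-7).
Hiro in UTC: 08:15-17:30, 18:00-20:00 (add 5h to convert from UTC-5).
Grace in UTC: 09:45-12:15, 13:15-17:00 (add 7h to convert from UTC-7).
Teo ∩ Pita: 10:15-17:00.
Teo ∩ Pita ∩ Hiro: 10:15-17:00.
Teo ∩ Pita ∩ Hiro ∩ Grace: 10:15-12:15, 13:15-17:00.
The first common window of at least 75 minutes is 10:15-12:15, so the earliest start is 10:15.

10:15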